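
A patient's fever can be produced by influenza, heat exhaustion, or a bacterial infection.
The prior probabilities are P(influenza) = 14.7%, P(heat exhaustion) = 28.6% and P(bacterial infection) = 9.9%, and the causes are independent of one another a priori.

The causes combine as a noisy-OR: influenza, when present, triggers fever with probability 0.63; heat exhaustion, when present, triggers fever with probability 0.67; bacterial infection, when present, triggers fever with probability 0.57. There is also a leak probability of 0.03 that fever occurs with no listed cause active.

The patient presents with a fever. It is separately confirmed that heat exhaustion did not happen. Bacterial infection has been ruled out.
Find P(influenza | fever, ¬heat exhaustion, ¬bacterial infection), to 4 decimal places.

Under noisy-OR, P(fever | causes) = 1 − (1−0.03)·∏(1−qᵢ) over the active causes.
Sum P(fever|·) weighted by the priors over both values of influenza:
  P(fever | ¬heat exhaustion, ¬bacterial infection) = 0.03*0.853 + 0.6411*0.147
        = 0.025590 + 0.094242 = 0.119832
Configurations with influenza contribute 0.094242, so
  P(influenza | fever, ¬heat exhaustion, ¬bacterial infection) = 0.094242 / 0.119832 ≈ 0.7865

P(influenza | fever, ¬heat exhaustion, ¬bacterial infection) ≈ 0.7865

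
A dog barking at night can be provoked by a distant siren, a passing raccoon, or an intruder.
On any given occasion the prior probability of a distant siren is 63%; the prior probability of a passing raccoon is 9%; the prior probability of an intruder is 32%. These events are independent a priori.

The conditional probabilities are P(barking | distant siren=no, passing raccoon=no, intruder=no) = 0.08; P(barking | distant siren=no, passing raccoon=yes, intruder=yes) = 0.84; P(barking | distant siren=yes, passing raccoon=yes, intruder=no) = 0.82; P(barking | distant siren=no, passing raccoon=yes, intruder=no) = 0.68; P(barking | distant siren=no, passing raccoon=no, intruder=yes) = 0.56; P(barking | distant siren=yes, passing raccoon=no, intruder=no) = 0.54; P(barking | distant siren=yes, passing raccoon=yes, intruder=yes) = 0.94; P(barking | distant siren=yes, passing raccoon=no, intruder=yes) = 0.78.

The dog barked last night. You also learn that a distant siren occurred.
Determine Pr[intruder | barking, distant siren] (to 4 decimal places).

Weight on intruder=true, given the evidence: 0.227136 + 0.027072 = 0.254208
The normalizing constant is 0.54×0.91×0.68 + 0.78×0.91×0.32 + 0.82×0.09×0.68 + 0.94×0.09×0.32 = 0.638544
P(intruder | barking, distant siren) = 0.254208/0.638544 ≈ 0.3981

Pr[intruder | barking, distant siren] ≈ 0.3981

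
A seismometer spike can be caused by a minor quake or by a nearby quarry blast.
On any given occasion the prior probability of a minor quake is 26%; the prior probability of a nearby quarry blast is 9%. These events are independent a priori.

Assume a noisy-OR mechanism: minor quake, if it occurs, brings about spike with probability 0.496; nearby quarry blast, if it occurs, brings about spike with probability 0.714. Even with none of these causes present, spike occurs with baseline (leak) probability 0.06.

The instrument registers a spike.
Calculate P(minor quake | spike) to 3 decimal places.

P(minor quake | spike) ≈ 0.619

Under noisy-OR, P(spike | causes) = 1 − (1−0.06)·∏(1−qᵢ) over the active causes.
Numerator (weight on configurations with minor quake): 0.124508 + 0.020229 = 0.144737
Normalizer over all consistent configurations: 0.06*0.74*0.91 + 0.73116*0.74*0.09 + 0.52624*0.26*0.91 + 0.864505*0.26*0.09 = 0.233836
Posterior = 0.144737 / 0.233836 ≈ 0.619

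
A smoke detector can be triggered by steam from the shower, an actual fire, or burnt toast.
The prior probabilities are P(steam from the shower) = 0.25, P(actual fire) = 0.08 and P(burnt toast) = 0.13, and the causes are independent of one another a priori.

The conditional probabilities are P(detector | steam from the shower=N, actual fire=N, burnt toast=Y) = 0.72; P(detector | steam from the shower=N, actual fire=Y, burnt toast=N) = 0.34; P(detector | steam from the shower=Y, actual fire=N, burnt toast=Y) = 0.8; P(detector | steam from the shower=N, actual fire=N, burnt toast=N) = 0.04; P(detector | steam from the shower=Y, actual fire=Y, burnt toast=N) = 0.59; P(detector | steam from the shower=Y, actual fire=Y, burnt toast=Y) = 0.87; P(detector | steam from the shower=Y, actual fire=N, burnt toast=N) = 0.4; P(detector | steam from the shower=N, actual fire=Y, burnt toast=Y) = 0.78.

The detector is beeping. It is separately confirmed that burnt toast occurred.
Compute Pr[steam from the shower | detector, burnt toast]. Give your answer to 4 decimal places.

Pr[steam from the shower | detector, burnt toast] ≈ 0.2703

Numerator (weight on configurations with steam from the shower): 0.184000 + 0.017400 = 0.201400
Denominator P(detector | burnt toast): 0.72*0.75*0.92 + 0.78*0.75*0.08 + 0.8*0.25*0.92 + 0.87*0.25*0.08 = 0.745000
Posterior = 0.201400 / 0.745000 ≈ 0.2703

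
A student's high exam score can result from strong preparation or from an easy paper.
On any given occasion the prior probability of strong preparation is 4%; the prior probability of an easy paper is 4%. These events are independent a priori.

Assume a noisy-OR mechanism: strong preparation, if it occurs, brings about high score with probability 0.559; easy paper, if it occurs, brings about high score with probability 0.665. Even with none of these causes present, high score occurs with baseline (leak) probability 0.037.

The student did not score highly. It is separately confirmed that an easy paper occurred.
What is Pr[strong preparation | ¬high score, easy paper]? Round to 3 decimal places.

Pr[strong preparation | ¬high score, easy paper] ≈ 0.018

Under noisy-OR, P(high score | causes) = 1 − (1−0.037)·∏(1−qᵢ) over the active causes.
P(¬high score | easy paper) = 0.322605×0.96 + 0.142269×0.04 = 0.309701 + 0.005691 = 0.315392
Of this, 0.005691 comes from 0.142269×0.04 (the strong preparation=true cases).
So P(strong preparation | ¬high score, easy paper) = 0.005691/0.315392 ≈ 0.018.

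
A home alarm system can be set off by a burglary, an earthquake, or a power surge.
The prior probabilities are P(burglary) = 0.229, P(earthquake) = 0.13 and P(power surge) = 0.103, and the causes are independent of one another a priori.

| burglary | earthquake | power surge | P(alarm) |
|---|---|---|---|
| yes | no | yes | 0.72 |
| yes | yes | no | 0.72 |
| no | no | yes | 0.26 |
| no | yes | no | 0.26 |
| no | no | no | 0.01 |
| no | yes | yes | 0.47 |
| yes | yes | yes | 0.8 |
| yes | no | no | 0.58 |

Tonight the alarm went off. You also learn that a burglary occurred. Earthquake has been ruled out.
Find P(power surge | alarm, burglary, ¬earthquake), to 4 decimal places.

P(alarm | burglary, ¬earthquake) = 0.58·0.897 + 0.72·0.103 = 0.520260 + 0.074160 = 0.594420
Of this, 0.074160 comes from 0.72·0.103 (the power surge=true cases).
Hence the posterior is 0.074160/0.594420 ≈ 0.1248.

P(power surge | alarm, burglary, ¬earthquake) ≈ 0.1248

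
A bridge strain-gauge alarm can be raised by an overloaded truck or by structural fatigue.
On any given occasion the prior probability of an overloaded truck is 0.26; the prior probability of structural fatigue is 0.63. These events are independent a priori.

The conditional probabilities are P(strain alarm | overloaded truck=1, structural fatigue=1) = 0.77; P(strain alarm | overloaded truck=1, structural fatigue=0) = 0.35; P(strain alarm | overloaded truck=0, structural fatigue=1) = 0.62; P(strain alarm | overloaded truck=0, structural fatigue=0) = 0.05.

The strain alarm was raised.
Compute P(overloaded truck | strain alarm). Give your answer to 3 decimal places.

P(overloaded truck | strain alarm) ≈ 0.345

Numerator (weight on configurations with overloaded truck): 0.033670 + 0.126126 = 0.159796
Normalizer over all consistent configurations: 0.05*0.74*0.37 + 0.62*0.74*0.63 + 0.35*0.26*0.37 + 0.77*0.26*0.63 = 0.462530
Posterior = 0.159796 / 0.462530 ≈ 0.345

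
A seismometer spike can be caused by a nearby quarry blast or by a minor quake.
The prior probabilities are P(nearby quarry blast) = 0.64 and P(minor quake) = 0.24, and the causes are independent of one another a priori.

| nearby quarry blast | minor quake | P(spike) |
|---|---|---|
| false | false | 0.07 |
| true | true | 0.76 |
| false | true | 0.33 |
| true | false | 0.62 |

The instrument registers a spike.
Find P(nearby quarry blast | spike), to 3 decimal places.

P(nearby quarry blast | spike) ≈ 0.898

Enumerate the 4 (nearby quarry blast, minor quake) configurations and weight by the priors:
  P(spike) = 0.07·0.36·0.76 + 0.33·0.36·0.24 + 0.62·0.64·0.76 + 0.76·0.64·0.24
        = 0.019152 + 0.028512 + 0.301568 + 0.116736 = 0.465968
Keeping only the nearby quarry blast-present terms gives 0.418304, so
  P(nearby quarry blast | spike) = 0.418304 / 0.465968 ≈ 0.898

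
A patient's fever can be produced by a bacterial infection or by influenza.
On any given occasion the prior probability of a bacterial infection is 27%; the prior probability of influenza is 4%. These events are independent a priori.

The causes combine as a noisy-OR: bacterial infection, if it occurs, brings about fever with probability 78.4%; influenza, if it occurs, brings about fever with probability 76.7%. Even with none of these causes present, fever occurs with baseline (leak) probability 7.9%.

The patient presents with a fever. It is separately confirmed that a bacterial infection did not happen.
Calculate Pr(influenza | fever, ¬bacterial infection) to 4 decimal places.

Pr(influenza | fever, ¬bacterial infection) ≈ 0.2929

Under noisy-OR, P(fever | causes) = 1 − (1−0.079)·∏(1−qᵢ) over the active causes.
Sum P(fever|·) weighted by the priors over both values of influenza:
  P(fever | ¬bacterial infection) = 0.079·0.96 + 0.785407·0.04
        = 0.075840 + 0.031416 = 0.107256
Configurations with influenza contribute 0.031416, so
  P(influenza | fever, ¬bacterial infection) = 0.031416 / 0.107256 ≈ 0.2929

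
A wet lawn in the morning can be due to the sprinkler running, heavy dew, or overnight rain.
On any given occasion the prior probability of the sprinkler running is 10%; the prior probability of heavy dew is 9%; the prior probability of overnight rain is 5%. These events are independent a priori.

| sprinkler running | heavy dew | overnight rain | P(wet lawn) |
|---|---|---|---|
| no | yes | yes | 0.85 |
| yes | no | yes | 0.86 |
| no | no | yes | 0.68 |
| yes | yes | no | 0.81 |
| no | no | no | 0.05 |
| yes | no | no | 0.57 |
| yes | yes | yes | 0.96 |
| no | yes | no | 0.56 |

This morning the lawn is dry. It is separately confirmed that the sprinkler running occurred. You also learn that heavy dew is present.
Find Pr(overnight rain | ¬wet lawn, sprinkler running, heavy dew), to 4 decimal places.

By total probability over both values of overnight rain:
  P(¬wet lawn | sprinkler running, heavy dew) = 0.19·0.95 + 0.04·0.05
        = 0.180500 + 0.002000 = 0.182500
Configurations with overnight rain contribute 0.002000, so
  P(overnight rain | ¬wet lawn, sprinkler running, heavy dew) = 0.002000 / 0.182500 ≈ 0.0110

Pr(overnight rain | ¬wet lawn, sprinkler running, heavy dew) ≈ 0.0110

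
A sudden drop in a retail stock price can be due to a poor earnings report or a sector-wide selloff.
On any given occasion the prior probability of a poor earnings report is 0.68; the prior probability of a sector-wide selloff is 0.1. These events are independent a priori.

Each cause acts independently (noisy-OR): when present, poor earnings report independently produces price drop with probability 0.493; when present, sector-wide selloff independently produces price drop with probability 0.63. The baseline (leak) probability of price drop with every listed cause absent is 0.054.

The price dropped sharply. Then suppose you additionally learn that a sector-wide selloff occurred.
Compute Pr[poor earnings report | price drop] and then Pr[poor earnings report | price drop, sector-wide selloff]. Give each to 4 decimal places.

Pr[poor earnings report | price drop] ≈ 0.9115; Pr[poor earnings report | price drop, sector-wide selloff] ≈ 0.7289

Under noisy-OR, P(price drop | causes) = 1 − (1−0.054)·∏(1−qᵢ) over the active causes.
Sum P(price drop|·) weighted by the priors over the 4 (poor earnings report, sector-wide selloff) configurations:
  P(price drop) = 0.054·0.32·0.9 + 0.64998·0.32·0.1 + 0.520378·0.68·0.9 + 0.82254·0.68·0.1
        = 0.015552 + 0.020799 + 0.318471 + 0.055933 = 0.410755
The terms with poor earnings report present sum to 0.374404, so
  P(poor earnings report | price drop) = 0.374404 / 0.410755 ≈ 0.9115

Now condition on the additional information:
By total probability over both values of poor earnings report:
  P(price drop | sector-wide selloff) = 0.64998×0.32 + 0.82254×0.68
        = 0.207994 + 0.559327 = 0.767321
The terms with poor earnings report present sum to 0.559327, so
  P(poor earnings report | price drop, sector-wide selloff) = 0.559327 / 0.767321 ≈ 0.7289
The drop from 0.9115 to 0.7289 is the explaining-away (discounting) effect.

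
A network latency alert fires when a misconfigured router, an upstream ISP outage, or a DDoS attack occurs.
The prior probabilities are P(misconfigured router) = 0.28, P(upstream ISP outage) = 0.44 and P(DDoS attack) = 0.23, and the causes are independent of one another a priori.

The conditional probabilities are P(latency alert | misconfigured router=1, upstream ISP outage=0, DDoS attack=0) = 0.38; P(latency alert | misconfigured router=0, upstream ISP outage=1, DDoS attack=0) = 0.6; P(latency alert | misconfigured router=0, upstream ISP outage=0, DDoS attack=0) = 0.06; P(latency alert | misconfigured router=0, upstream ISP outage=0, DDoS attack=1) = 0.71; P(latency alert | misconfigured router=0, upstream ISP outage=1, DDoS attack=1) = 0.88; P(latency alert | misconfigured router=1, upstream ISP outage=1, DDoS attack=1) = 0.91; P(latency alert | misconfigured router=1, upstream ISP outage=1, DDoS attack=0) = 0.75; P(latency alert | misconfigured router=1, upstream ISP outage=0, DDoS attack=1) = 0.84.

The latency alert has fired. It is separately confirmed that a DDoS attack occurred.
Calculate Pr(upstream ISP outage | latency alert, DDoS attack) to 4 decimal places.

Pr(upstream ISP outage | latency alert, DDoS attack) ≈ 0.4833

For the numerator, keep only upstream ISP outage=true terms: 0.278784 + 0.112112 = 0.390896
Denominator P(latency alert | DDoS attack): 0.71×0.72×0.56 + 0.88×0.72×0.44 + 0.84×0.28×0.56 + 0.91×0.28×0.44 = 0.808880
P(upstream ISP outage | latency alert, DDoS attack) = 0.390896/0.808880 ≈ 0.4833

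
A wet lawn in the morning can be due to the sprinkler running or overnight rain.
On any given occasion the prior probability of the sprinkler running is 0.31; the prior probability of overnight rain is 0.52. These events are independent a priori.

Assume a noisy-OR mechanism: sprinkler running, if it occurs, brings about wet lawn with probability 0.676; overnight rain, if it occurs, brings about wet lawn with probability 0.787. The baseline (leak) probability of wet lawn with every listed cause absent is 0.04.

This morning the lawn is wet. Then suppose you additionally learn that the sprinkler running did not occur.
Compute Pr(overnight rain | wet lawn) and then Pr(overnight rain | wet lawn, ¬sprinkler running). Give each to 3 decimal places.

Pr(overnight rain | wet lawn) ≈ 0.790; Pr(overnight rain | wet lawn, ¬sprinkler running) ≈ 0.956

Under noisy-OR, P(wet lawn | causes) = 1 − (1−0.04)·∏(1−qᵢ) over the active causes.
P(wet lawn) = 0.04*0.69*0.48 + 0.79552*0.69*0.52 + 0.68896*0.31*0.48 + 0.933748*0.31*0.52 = 0.013248 + 0.285433 + 0.102517 + 0.150520 = 0.551718
The overnight rain-present share is 0.285433 + 0.150520 = 0.435953.
P(overnight rain | wet lawn) = 0.435953 / 0.551718 ≈ 0.790

Now condition on the additional information:
P(wet lawn | ¬sprinkler running) = 0.04·0.48 + 0.79552·0.52 = 0.019200 + 0.413670 = 0.432870
Restricting to configurations with overnight rain present: 0.79552·0.52 = 0.413670.
Hence the posterior is 0.413670/0.432870 ≈ 0.956.
With sprinkler running excluded, overnight rain must carry more of the explanatory weight for the wet lawn.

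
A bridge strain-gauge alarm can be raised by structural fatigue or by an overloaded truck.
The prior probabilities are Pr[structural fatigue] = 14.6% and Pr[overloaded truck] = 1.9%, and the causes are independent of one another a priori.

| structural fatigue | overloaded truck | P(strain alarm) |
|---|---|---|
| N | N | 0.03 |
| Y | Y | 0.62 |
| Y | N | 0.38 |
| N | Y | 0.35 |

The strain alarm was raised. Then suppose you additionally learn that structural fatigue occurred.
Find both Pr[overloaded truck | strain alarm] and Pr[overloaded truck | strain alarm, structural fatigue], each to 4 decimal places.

Pr[overloaded truck | strain alarm] ≈ 0.0851; Pr[overloaded truck | strain alarm, structural fatigue] ≈ 0.0306

P(strain alarm) = 0.03*0.854*0.981 + 0.35*0.854*0.019 + 0.38*0.146*0.981 + 0.62*0.146*0.019 = 0.025133 + 0.005679 + 0.054426 + 0.001720 = 0.086958
Restricting to configurations with overloaded truck present: 0.005679 + 0.001720 = 0.007399.
P(overloaded truck | strain alarm) = 0.007399 / 0.086958 ≈ 0.0851

Now condition on the additional information:
Enumerate both values of overloaded truck and weight by the priors:
  P(strain alarm | structural fatigue) = 0.38×0.981 + 0.62×0.019
        = 0.372780 + 0.011780 = 0.384560
The terms with overloaded truck present sum to 0.011780, so
  P(overloaded truck | strain alarm, structural fatigue) = 0.011780 / 0.384560 ≈ 0.0306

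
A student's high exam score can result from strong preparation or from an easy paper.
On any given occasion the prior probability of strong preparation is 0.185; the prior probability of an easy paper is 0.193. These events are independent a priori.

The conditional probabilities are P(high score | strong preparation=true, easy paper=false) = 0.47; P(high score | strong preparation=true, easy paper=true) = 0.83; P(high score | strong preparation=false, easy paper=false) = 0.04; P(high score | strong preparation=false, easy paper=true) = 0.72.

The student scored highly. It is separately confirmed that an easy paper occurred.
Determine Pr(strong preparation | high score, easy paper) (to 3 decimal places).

Pr(strong preparation | high score, easy paper) ≈ 0.207

P(high score | easy paper) = 0.72·0.815 + 0.83·0.185 = 0.586800 + 0.153550 = 0.740350
Restricting to configurations with strong preparation present: 0.83·0.185 = 0.153550.
P(strong preparation | high score, easy paper) = 0.153550 / 0.740350 ≈ 0.207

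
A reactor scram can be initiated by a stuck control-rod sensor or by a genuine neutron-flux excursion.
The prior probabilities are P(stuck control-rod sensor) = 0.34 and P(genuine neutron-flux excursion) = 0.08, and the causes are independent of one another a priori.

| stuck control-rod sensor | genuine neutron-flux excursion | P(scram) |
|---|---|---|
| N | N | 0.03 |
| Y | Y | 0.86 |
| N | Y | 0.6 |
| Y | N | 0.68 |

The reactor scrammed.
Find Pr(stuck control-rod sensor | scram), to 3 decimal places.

Pr(stuck control-rod sensor | scram) ≈ 0.826

Weight on stuck control-rod sensor=true, given the evidence: 0.212704 + 0.023392 = 0.236096
Denominator P(scram): 0.03×0.66×0.92 + 0.6×0.66×0.08 + 0.68×0.34×0.92 + 0.86×0.34×0.08 = 0.285992
Posterior = 0.236096 / 0.285992 ≈ 0.826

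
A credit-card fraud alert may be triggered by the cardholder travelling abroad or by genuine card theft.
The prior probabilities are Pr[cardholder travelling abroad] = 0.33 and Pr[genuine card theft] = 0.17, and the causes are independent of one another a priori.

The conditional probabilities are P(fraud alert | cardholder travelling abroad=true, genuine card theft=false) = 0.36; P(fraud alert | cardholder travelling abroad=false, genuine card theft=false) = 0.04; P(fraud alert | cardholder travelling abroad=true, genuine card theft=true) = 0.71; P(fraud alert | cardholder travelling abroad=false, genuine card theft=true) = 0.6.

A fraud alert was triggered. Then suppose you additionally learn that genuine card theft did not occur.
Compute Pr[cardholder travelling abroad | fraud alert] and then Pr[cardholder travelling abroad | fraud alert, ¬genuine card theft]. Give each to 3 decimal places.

Pr[cardholder travelling abroad | fraud alert] ≈ 0.604; Pr[cardholder travelling abroad | fraud alert, ¬genuine card theft] ≈ 0.816

Weight on cardholder travelling abroad=true, given the evidence: 0.098604 + 0.039831 = 0.138435
The normalizing constant is 0.04·0.67·0.83 + 0.6·0.67·0.17 + 0.36·0.33·0.83 + 0.71·0.33·0.17 = 0.229019
P(cardholder travelling abroad | fraud alert) = 0.138435/0.229019 ≈ 0.604

With the extra evidence:
Enumerate both values of cardholder travelling abroad and weight by the priors:
  P(fraud alert | ¬genuine card theft) = 0.04·0.67 + 0.36·0.33
        = 0.026800 + 0.118800 = 0.145600
Keeping only the cardholder travelling abroad-present terms gives 0.118800, so
  P(cardholder travelling abroad | fraud alert, ¬genuine card theft) = 0.118800 / 0.145600 ≈ 0.816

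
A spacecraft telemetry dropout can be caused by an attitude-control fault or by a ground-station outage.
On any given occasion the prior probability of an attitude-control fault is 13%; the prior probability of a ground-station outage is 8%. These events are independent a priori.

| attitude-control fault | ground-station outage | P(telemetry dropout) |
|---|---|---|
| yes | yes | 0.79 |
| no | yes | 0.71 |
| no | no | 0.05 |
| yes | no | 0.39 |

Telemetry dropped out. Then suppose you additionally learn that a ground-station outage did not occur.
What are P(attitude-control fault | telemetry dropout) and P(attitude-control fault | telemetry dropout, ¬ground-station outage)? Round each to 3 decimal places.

P(attitude-control fault | telemetry dropout) ≈ 0.380; P(attitude-control fault | telemetry dropout, ¬ground-station outage) ≈ 0.538

P(telemetry dropout) = 0.05·0.87·0.92 + 0.71·0.87·0.08 + 0.39·0.13·0.92 + 0.79·0.13·0.08 = 0.040020 + 0.049416 + 0.046644 + 0.008216 = 0.144296
The attitude-control fault-present share is 0.046644 + 0.008216 = 0.054860.
Hence the posterior is 0.054860/0.144296 ≈ 0.380.

Now condition on the additional information:
Sum P(telemetry dropout|·) weighted by the priors over both values of attitude-control fault:
  P(telemetry dropout | ¬ground-station outage) = 0.05*0.87 + 0.39*0.13
        = 0.043500 + 0.050700 = 0.094200
Keeping only the attitude-control fault-present terms gives 0.050700, so
  P(attitude-control fault | telemetry dropout, ¬ground-station outage) = 0.050700 / 0.094200 ≈ 0.538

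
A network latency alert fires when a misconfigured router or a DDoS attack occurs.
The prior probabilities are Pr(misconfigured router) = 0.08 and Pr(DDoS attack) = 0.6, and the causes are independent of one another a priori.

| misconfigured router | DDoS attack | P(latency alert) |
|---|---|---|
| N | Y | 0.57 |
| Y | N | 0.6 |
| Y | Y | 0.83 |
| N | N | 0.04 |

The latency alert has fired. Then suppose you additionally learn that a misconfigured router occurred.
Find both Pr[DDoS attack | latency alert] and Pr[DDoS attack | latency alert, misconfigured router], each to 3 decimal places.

Pr[DDoS attack | latency alert] ≈ 0.913; Pr[DDoS attack | latency alert, misconfigured router] ≈ 0.675

By total probability over the 4 (misconfigured router, DDoS attack) configurations:
  P(latency alert) = 0.04×0.92×0.4 + 0.57×0.92×0.6 + 0.6×0.08×0.4 + 0.83×0.08×0.6
        = 0.014720 + 0.314640 + 0.019200 + 0.039840 = 0.388400
Keeping only the DDoS attack-present terms gives 0.354480, so
  P(DDoS attack | latency alert) = 0.354480 / 0.388400 ≈ 0.913

Now condition on the additional information:
P(latency alert | misconfigured router) = 0.6×0.4 + 0.83×0.6 = 0.240000 + 0.498000 = 0.738000
Of this, 0.498000 comes from 0.83×0.6 (the DDoS attack=true cases).
P(DDoS attack | latency alert, misconfigured router) = 0.498000 / 0.738000 ≈ 0.675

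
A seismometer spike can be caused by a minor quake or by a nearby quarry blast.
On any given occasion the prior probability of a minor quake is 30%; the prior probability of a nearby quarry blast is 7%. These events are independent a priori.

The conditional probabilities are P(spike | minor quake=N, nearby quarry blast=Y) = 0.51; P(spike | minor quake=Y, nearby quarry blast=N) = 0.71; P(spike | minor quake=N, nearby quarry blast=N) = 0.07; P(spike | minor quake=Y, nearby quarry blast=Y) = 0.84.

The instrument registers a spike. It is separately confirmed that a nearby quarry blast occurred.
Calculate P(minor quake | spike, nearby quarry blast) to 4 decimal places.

Enumerate both values of minor quake and weight by the priors:
  P(spike | nearby quarry blast) = 0.51×0.7 + 0.84×0.3
        = 0.357000 + 0.252000 = 0.609000
The terms with minor quake present sum to 0.252000, so
  P(minor quake | spike, nearby quarry blast) = 0.252000 / 0.609000 ≈ 0.4138

P(minor quake | spike, nearby quarry blast) ≈ 0.4138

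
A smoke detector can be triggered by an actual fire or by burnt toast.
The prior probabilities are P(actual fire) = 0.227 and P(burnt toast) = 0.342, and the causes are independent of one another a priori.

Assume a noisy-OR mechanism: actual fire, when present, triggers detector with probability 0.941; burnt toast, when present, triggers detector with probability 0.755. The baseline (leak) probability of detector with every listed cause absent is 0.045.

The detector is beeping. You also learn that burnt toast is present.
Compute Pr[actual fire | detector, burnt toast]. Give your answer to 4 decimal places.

Pr[actual fire | detector, burnt toast] ≈ 0.2743

Under noisy-OR, P(detector | causes) = 1 − (1−0.045)·∏(1−qᵢ) over the active causes.
Sum P(detector|·) weighted by the priors over both values of actual fire:
  P(detector | burnt toast) = 0.766025×0.773 + 0.986195×0.227
        = 0.592137 + 0.223866 = 0.816003
Keeping only the actual fire-present terms gives 0.223866, so
  P(actual fire | detector, burnt toast) = 0.223866 / 0.816003 ≈ 0.2743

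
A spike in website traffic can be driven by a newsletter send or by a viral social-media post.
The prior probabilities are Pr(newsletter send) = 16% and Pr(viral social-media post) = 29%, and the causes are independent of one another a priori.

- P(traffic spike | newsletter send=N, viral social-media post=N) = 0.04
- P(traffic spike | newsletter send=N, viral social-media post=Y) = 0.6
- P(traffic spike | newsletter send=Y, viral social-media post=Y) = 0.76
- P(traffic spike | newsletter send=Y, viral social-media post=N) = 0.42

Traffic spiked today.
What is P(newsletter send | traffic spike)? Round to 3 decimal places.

P(newsletter send | traffic spike) ≈ 0.328

Numerator (weight on configurations with newsletter send): 0.047712 + 0.035264 = 0.082976
The normalizing constant is 0.04*0.84*0.71 + 0.6*0.84*0.29 + 0.42*0.16*0.71 + 0.76*0.16*0.29 = 0.252992
Posterior = 0.082976 / 0.252992 ≈ 0.328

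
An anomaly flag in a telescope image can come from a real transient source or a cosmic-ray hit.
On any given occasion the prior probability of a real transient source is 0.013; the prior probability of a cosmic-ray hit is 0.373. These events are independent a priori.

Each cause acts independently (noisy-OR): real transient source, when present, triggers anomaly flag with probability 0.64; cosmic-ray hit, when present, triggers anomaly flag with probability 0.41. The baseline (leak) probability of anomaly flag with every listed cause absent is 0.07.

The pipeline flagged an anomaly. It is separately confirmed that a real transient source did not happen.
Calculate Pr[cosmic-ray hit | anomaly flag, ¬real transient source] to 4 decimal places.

Under noisy-OR, P(anomaly flag | causes) = 1 − (1−0.07)·∏(1−qᵢ) over the active causes.
P(anomaly flag | ¬real transient source) = 0.07*0.627 + 0.4513*0.373 = 0.043890 + 0.168335 = 0.212225
Restricting to configurations with cosmic-ray hit present: 0.4513*0.373 = 0.168335.
P(cosmic-ray hit | anomaly flag, ¬real transient source) = 0.168335 / 0.212225 ≈ 0.7932

Pr[cosmic-ray hit | anomaly flag, ¬real transient source] ≈ 0.7932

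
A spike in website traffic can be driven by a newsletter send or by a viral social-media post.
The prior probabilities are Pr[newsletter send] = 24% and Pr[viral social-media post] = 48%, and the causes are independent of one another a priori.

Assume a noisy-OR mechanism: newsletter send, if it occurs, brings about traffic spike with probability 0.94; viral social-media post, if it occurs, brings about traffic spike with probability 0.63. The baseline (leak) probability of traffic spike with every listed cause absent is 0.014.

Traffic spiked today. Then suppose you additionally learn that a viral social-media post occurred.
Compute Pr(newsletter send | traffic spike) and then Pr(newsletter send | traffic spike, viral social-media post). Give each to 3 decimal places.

Under noisy-OR, P(traffic spike | causes) = 1 − (1−0.014)·∏(1−qᵢ) over the active causes.
P(traffic spike) = 0.014×0.76×0.52 + 0.63518×0.76×0.48 + 0.94084×0.24×0.52 + 0.978111×0.24×0.48 = 0.005533 + 0.231714 + 0.117417 + 0.112678 = 0.467342
Of this, 0.230095 comes from 0.117417 + 0.112678 (the newsletter send=true cases).
So P(newsletter send | traffic spike) = 0.230095/0.467342 ≈ 0.492.

Now also conditioning on viral social-media post=true:
P(traffic spike | viral social-media post) = 0.63518·0.76 + 0.978111·0.24 = 0.482737 + 0.234747 = 0.717484
The newsletter send-present share is 0.978111·0.24 = 0.234747.
So P(newsletter send | traffic spike, viral social-media post) = 0.234747/0.717484 ≈ 0.327.
This is intercausal reasoning (explaining away): once viral social-media post accounts for the traffic spike, newsletter send becomes less likely.

Pr(newsletter send | traffic spike) ≈ 0.492; Pr(newsletter send | traffic spike, viral social-media post) ≈ 0.327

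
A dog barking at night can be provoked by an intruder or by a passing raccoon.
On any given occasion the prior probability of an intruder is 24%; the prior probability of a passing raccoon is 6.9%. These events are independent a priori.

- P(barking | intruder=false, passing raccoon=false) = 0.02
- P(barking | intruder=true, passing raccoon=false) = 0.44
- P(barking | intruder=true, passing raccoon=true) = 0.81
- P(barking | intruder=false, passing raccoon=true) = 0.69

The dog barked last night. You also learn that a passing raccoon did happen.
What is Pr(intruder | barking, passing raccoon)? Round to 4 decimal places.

Numerator (weight on configurations with intruder): 0.81·0.24 = 0.194400
The normalizing constant is 0.69·0.76 + 0.81·0.24 = 0.718800
Posterior = 0.194400 / 0.718800 ≈ 0.2705

Pr(intruder | barking, passing raccoon) ≈ 0.2705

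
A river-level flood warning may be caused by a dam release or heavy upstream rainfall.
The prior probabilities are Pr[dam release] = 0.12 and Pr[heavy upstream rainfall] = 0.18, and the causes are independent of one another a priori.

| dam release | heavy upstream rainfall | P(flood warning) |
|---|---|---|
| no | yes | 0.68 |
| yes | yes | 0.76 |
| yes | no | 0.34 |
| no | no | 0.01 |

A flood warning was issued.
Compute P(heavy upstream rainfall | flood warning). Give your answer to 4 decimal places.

P(flood warning) = 0.01*0.88*0.82 + 0.68*0.88*0.18 + 0.34*0.12*0.82 + 0.76*0.12*0.18 = 0.007216 + 0.107712 + 0.033456 + 0.016416 = 0.164800
Restricting to configurations with heavy upstream rainfall present: 0.107712 + 0.016416 = 0.124128.
So P(heavy upstream rainfall | flood warning) = 0.124128/0.164800 ≈ 0.7532.

P(heavy upstream rainfall | flood warning) ≈ 0.7532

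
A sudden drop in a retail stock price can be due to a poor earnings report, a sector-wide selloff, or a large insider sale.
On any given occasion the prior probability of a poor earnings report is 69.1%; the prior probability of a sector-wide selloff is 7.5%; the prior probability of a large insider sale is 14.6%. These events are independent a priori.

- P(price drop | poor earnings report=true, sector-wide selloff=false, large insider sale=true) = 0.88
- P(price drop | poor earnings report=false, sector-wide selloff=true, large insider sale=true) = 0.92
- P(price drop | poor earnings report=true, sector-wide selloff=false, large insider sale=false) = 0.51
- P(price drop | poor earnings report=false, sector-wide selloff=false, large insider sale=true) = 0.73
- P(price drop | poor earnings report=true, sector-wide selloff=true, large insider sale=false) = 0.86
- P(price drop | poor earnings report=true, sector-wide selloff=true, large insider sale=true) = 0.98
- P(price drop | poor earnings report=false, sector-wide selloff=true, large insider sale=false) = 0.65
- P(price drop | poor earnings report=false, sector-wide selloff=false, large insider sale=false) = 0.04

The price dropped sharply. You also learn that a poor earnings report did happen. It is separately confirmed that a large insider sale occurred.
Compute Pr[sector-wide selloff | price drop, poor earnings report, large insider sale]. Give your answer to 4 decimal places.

Enumerate both values of sector-wide selloff and weight by the priors:
  P(price drop | poor earnings report, large insider sale) = 0.88*0.925 + 0.98*0.075
        = 0.814000 + 0.073500 = 0.887500
The terms with sector-wide selloff present sum to 0.073500, so
  P(sector-wide selloff | price drop, poor earnings report, large insider sale) = 0.073500 / 0.887500 ≈ 0.0828

Pr[sector-wide selloff | price drop, poor earnings report, large insider sale] ≈ 0.0828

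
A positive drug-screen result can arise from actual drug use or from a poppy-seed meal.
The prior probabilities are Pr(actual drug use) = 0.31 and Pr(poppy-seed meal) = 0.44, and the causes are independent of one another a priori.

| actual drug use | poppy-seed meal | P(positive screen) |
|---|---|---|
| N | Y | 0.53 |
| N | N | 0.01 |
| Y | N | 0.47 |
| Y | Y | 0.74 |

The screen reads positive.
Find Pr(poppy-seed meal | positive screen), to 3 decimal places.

Sum P(positive screen|·) weighted by the priors over the 4 (actual drug use, poppy-seed meal) configurations:
  P(positive screen) = 0.01·0.69·0.56 + 0.53·0.69·0.44 + 0.47·0.31·0.56 + 0.74·0.31·0.44
        = 0.003864 + 0.160908 + 0.081592 + 0.100936 = 0.347300
The terms with poppy-seed meal present sum to 0.261844, so
  P(poppy-seed meal | positive screen) = 0.261844 / 0.347300 ≈ 0.754

Pr(poppy-seed meal | positive screen) ≈ 0.754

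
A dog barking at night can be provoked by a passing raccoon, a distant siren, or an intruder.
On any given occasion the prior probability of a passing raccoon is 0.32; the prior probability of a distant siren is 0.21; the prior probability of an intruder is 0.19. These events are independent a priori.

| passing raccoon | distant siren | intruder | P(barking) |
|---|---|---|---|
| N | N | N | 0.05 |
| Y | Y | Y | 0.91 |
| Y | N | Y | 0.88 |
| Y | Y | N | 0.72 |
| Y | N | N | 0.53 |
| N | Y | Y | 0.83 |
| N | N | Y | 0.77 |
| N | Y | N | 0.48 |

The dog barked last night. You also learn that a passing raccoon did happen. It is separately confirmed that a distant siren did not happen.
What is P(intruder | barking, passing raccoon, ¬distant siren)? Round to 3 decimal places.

P(intruder | barking, passing raccoon, ¬distant siren) ≈ 0.280

Numerator (weight on configurations with intruder): 0.88×0.19 = 0.167200
The normalizing constant is 0.53×0.81 + 0.88×0.19 = 0.596500
Posterior = 0.167200 / 0.596500 ≈ 0.280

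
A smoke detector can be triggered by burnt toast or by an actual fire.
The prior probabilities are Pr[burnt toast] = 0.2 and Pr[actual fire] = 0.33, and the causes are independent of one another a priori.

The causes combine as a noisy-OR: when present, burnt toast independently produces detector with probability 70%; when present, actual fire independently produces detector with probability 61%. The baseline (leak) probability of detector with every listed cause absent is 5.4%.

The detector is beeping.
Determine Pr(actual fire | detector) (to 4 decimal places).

Under noisy-OR, P(detector | causes) = 1 − (1−0.054)·∏(1−qᵢ) over the active causes.
By total probability over the 4 (burnt toast, actual fire) configurations:
  P(detector) = 0.054×0.8×0.67 + 0.63106×0.8×0.33 + 0.7162×0.2×0.67 + 0.889318×0.2×0.33
        = 0.028944 + 0.166600 + 0.095971 + 0.058695 = 0.350210
The terms with actual fire present sum to 0.225295, so
  P(actual fire | detector) = 0.225295 / 0.350210 ≈ 0.6433

Pr(actual fire | detector) ≈ 0.6433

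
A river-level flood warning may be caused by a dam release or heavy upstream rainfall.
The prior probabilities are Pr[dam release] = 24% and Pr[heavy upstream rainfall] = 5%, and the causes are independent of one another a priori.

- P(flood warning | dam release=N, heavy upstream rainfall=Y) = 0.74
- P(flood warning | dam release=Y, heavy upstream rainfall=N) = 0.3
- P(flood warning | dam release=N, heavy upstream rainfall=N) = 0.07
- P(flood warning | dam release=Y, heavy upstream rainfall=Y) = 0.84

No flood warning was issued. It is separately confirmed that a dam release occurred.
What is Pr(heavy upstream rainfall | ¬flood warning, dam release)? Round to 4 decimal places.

P(¬flood warning | dam release) = 0.7·0.95 + 0.16·0.05 = 0.665000 + 0.008000 = 0.673000
The heavy upstream rainfall-present share is 0.16·0.05 = 0.008000.
So P(heavy upstream rainfall | ¬flood warning, dam release) = 0.008000/0.673000 ≈ 0.0119.

Pr(heavy upstream rainfall | ¬flood warning, dam release) ≈ 0.0119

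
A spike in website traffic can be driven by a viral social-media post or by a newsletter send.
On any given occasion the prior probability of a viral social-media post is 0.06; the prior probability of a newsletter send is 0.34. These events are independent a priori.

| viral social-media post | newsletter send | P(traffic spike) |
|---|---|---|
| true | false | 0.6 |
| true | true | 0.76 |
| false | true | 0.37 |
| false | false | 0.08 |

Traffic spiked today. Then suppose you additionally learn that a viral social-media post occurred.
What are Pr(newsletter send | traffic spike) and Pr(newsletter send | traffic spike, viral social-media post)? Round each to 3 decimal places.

Pr(newsletter send | traffic spike) ≈ 0.646; Pr(newsletter send | traffic spike, viral social-media post) ≈ 0.395

Sum P(traffic spike|·) weighted by the priors over the 4 (viral social-media post, newsletter send) configurations:
  P(traffic spike) = 0.08·0.94·0.66 + 0.37·0.94·0.34 + 0.6·0.06·0.66 + 0.76·0.06·0.34
        = 0.049632 + 0.118252 + 0.023760 + 0.015504 = 0.207148
Keeping only the newsletter send-present terms gives 0.133756, so
  P(newsletter send | traffic spike) = 0.133756 / 0.207148 ≈ 0.646

Now condition on the additional information:
Enumerate both values of newsletter send and weight by the priors:
  P(traffic spike | viral social-media post) = 0.6*0.66 + 0.76*0.34
        = 0.396000 + 0.258400 = 0.654400
Configurations with newsletter send contribute 0.258400, so
  P(newsletter send | traffic spike, viral social-media post) = 0.258400 / 0.654400 ≈ 0.395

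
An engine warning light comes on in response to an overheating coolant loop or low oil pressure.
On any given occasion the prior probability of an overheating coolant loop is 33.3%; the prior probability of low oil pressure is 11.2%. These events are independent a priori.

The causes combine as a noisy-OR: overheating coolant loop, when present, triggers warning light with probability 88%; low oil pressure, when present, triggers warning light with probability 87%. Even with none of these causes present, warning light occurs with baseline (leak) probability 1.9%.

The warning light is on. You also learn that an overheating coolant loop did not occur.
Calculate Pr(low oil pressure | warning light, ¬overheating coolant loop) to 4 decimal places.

Pr(low oil pressure | warning light, ¬overheating coolant loop) ≈ 0.8528

Under noisy-OR, P(warning light | causes) = 1 − (1−0.019)·∏(1−qᵢ) over the active causes.
Numerator (weight on configurations with low oil pressure): 0.87247×0.112 = 0.097717
Denominator P(warning light | ¬overheating coolant loop): 0.019×0.888 + 0.87247×0.112 = 0.114589
P(low oil pressure | warning light, ¬overheating coolant loop) = 0.097717/0.114589 ≈ 0.8528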